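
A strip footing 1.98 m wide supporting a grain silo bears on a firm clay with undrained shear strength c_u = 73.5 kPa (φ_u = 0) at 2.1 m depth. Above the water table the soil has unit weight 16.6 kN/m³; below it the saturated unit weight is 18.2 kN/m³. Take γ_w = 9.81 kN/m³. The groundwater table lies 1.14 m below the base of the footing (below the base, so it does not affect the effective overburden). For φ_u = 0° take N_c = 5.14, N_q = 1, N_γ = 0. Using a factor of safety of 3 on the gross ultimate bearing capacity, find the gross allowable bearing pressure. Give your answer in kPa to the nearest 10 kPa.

q_all ≈ 140 kPa

Effective surcharge at the founding depth q = γ·D_f = 16.6 × 2.1 = 34.86 kPa.
q_ult = c·N_c + q·N_q
     = 73.5 × 5.14 + 34.86 × 1
     = 377.79 + 34.86 = 412.65 kPa.
q_all = 412.65 / 3 = 137.55 kPa.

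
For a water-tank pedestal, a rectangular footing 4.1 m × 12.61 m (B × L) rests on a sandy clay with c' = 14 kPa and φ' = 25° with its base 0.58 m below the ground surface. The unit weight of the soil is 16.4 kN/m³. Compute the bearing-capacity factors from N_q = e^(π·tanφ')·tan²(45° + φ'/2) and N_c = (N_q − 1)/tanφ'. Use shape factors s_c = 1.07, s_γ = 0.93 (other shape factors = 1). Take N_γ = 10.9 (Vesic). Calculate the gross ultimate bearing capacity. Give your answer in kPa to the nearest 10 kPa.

tan25° = 0.4663, so N_q = e^(π×0.4663)·tan²(57.5°) = 4.327 × 2.464 = 10.66.
N_c = (10.66 − 1)/tan25° = 20.72.
Overburden at base level: q = 16.4 × 0.58 = 9.512 kPa.
Cohesion term c·N_c·s_c = 14 × 20.721 × 1.07 = 310.39 kPa; surcharge term q·N_q = 9.512 × 10.662 = 101.42 kPa; self-weight term 0.5·γ·B·N_γ·s_γ = 0.5 × 16.4 × 4.1 × 10.9 × 0.93 = 340.81 kPa.
q_ult = 310.39 + 101.42 + 340.81 = 752.62 kPa.

q_ult ≈ 750 kPa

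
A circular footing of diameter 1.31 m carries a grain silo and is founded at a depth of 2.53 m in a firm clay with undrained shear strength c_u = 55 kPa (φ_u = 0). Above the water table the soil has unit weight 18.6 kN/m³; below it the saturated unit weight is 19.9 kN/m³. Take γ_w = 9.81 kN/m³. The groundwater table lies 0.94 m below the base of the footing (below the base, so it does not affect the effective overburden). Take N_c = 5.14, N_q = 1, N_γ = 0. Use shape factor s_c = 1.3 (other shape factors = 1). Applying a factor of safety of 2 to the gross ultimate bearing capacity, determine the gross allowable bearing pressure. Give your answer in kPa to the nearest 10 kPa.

Effective surcharge at the founding depth q = γ·D_f = 18.6 × 2.53 = 47.058 kPa.
q_ult = c·N_c·s_c + q·N_q
     = 55 × 5.14 × 1.3 + 47.058 × 1
     = 367.51 + 47.058 = 414.57 kPa.
q_all = q_ult / FS = 414.57 / 2 = 207.28 kPa.

q_all ≈ 210 kPa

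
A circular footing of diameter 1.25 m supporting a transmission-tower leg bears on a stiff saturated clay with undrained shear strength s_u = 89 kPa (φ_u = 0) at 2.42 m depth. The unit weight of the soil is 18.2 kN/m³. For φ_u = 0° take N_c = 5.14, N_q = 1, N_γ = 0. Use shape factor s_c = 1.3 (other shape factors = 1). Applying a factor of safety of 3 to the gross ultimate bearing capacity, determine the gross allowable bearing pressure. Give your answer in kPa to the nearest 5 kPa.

Effective surcharge at the founding depth q = γ·D_f = 18.2 × 2.42 = 44.044 kPa.
q_ult = c·N_c·s_c + q·N_q
     = 89 × 5.14 × 1.3 + 44.044 × 1
     = 594.7 + 44.044 = 638.74 kPa.
q_all = q_ult / FS = 638.74 / 3 = 212.91 kPa.

q_all ≈ 215 kPa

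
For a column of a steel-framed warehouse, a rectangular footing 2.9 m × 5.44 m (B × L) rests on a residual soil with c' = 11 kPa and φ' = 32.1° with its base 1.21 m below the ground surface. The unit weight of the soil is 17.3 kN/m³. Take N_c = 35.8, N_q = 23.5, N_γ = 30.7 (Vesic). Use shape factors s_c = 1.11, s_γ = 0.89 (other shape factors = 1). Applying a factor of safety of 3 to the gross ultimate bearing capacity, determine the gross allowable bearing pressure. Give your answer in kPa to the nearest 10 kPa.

q = γ·D_f = 17.3 × 1.21 = 20.933 kPa.
c·N_c·s_c = 11 × 35.8 × 1.11 = 437.12 kPa
q·N_q = 20.933 × 23.5 = 491.93 kPa
0.5·γ·B·N_γ·s_γ = 0.5 × 17.3 × 2.9 × 30.7 × 0.89 = 685.4 kPa
q_ult = 437.12 + 491.93 + 685.4 = 1614.4 kPa.
q_all = q_ult / FS = 1614.4 / 3 = 538.15 kPa.

q_all ≈ 540 kPa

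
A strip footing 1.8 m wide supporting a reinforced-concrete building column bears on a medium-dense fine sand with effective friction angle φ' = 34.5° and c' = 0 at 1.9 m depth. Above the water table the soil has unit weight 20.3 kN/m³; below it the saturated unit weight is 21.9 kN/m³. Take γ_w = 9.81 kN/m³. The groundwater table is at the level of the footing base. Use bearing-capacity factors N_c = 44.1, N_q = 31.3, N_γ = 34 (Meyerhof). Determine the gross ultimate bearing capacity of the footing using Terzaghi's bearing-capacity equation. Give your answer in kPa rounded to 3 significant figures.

q = γ·D_f = 20.3 × 1.9 = 38.57 kPa.
For the ½γBN_γ term take γ' = 21.9 − 9.81 = 12.09 kN/m³ (soil below base is submerged).
q·N_q = 38.57 × 31.3 = 1207.2 kPa
0.5·γ·B·N_γ = 0.5 × 12.09 × 1.8 × 34 = 369.95 kPa
q_ult = 1207.2 + 369.95 = 1577.2 kPa.

q_ult ≈ 1580 kPa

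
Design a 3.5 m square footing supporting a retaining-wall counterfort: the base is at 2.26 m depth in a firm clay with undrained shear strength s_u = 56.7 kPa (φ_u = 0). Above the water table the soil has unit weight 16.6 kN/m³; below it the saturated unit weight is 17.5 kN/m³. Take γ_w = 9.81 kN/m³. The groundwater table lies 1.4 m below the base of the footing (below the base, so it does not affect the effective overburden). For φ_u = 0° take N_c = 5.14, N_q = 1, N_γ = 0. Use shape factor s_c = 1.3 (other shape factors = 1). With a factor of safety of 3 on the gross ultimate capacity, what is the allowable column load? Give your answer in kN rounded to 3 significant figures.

Overburden at base level: q = 16.6 × 2.26 = 37.516 kPa.
Cohesion term c·N_c·s_c = 56.7 × 5.14 × 1.3 = 378.87 kPa; surcharge term q·N_q = 37.516 × 1 = 37.516 kPa.
q_ult = 378.87 + 37.516 = 416.39 kPa.
Gross allowable pressure q_all = 416.39 / 3 = 138.8 kPa.
Footing area = 12.25 m², so allowable column load = 138.8 × 12.25 = 1700.2 kN.

P_all ≈ 1700 kN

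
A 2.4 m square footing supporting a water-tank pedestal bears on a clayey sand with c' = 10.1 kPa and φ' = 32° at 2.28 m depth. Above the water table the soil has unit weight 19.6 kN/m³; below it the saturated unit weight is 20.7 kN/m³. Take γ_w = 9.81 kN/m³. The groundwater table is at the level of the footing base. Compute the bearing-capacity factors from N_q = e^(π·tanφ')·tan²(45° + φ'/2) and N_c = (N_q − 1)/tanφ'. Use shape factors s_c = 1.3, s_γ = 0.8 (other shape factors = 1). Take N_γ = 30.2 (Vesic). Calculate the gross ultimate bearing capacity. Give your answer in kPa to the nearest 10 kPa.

tan32° = 0.6249, so N_q = e^(π×0.6249)·tan²(61°) = 7.121 × 3.255 = 23.18.
N_c = (23.18 − 1)/tan32° = 35.49.
q = γ·D_f = 19.6 × 2.28 = 44.688 kPa.
For the ½γBN_γ term take γ' = 20.7 − 9.81 = 10.89 kN/m³ (soil below base is submerged).
c·N_c·s_c = 10.1 × 35.49 × 1.3 = 465.99 kPa
q·N_q = 44.688 × 23.177 = 1035.7 kPa
0.5·γ·B·N_γ·s_γ = 0.5 × 10.89 × 2.4 × 30.2 × 0.8 = 315.72 kPa
q_ult = 465.99 + 1035.7 + 315.72 = 1817.4 kPa.

q_ult ≈ 1820 kPa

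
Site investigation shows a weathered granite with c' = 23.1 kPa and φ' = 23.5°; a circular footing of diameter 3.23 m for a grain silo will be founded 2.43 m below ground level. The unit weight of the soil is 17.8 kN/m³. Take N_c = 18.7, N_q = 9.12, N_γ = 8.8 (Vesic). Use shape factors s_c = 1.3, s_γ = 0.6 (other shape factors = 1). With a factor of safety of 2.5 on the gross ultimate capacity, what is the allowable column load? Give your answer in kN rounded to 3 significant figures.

Overburden at base level: q = 17.8 × 2.43 = 43.254 kPa.
Cohesion term c·N_c·s_c = 23.1 × 18.7 × 1.3 = 561.56 kPa; surcharge term q·N_q = 43.254 × 9.12 = 394.48 kPa; self-weight term 0.5·γ·B·N_γ·s_γ = 0.5 × 17.8 × 3.23 × 8.8 × 0.6 = 151.78 kPa.
q_ult = 561.56 + 394.48 + 151.78 = 1107.8 kPa.
Gross allowable pressure q_all = 1107.8 / 2.5 = 443.13 kPa.
Footing area = 8.194 m², so allowable column load = 443.13 × 8.194 = 3631 kN.

P_all ≈ 3630 kN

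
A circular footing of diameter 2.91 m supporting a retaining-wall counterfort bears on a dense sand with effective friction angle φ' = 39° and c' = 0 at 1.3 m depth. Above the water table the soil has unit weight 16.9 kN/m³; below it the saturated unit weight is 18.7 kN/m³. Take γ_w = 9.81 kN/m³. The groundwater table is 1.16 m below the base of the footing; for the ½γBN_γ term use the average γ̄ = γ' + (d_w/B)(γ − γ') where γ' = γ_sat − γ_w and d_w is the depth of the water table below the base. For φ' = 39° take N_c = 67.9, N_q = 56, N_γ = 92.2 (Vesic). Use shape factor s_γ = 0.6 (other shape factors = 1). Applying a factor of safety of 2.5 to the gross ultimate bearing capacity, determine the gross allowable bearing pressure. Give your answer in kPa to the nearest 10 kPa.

Overburden at base level: q = 16.9 × 1.3 = 21.97 kPa.
The water table is 1.16 m below the base (< B = 2.91 m), so the ½γBN_γ term uses γ̄ = γ' + (d_w/B)(γ − γ') = 8.89 + (1.16/2.91)(16.9 − 8.89) = 12.083 kN/m³.
Surcharge term q·N_q = 21.97 × 56 = 1230.3 kPa; self-weight term 0.5·γ·B·N_γ·s_γ = 0.5 × 12.083 × 2.91 × 92.2 × 0.6 = 972.57 kPa.
q_ult = 1230.3 + 972.57 = 2202.9 kPa.
q_all = q_ult / FS = 2202.9 / 2.5 = 881.15 kPa.

q_all ≈ 880 kPa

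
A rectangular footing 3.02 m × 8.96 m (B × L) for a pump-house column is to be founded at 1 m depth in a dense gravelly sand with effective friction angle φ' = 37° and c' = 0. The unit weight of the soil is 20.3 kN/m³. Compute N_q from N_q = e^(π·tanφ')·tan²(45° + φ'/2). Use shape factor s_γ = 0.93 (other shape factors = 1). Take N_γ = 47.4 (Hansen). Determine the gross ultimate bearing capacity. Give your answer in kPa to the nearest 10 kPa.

tan37° = 0.7536, so N_q = e^(π×0.7536)·tan²(63.5°) = 10.669 × 4.023 = 42.92.
Overburden at base level: q = 20.3 × 1 = 20.3 kPa.
Surcharge term q·N_q = 20.3 × 42.92 = 871.27 kPa; self-weight term 0.5·γ·B·N_γ·s_γ = 0.5 × 20.3 × 3.02 × 47.4 × 0.93 = 1351.2 kPa.
q_ult = 871.27 + 1351.2 = 2222.5 kPa.

q_ult ≈ 2220 kPa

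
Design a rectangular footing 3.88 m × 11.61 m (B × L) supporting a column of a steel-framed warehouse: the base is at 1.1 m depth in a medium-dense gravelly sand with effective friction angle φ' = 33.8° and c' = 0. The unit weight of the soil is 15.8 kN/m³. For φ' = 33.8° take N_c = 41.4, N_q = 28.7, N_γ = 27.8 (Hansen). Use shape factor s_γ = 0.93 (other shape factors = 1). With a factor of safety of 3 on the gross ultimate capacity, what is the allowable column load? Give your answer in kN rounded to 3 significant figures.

P_all ≈ 19400 kN

Overburden at base level: q = 15.8 × 1.1 = 17.38 kPa.
Surcharge term q·N_q = 17.38 × 28.7 = 498.81 kPa; self-weight term 0.5·γ·B·N_γ·s_γ = 0.5 × 15.8 × 3.88 × 27.8 × 0.93 = 792.48 kPa.
q_ult = 498.81 + 792.48 = 1291.3 kPa.
Gross allowable pressure q_all = 1291.3 / 3 = 430.43 kPa.
Footing area = 45.0468 m², so allowable column load = 430.43 × 45.0468 = 19389 kN.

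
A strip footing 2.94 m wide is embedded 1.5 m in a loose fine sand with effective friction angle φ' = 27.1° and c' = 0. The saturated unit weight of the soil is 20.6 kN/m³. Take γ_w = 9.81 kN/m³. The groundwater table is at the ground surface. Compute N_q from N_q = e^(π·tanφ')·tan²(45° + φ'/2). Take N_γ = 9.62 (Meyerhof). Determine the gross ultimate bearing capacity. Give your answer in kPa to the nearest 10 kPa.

tan27.1° = 0.5117, so N_q = e^(π×0.5117)·tan²(58.55°) = 4.991 × 2.673 = 13.34.
With the water table at the surface the whole profile is submerged: γ' = 20.6 − 9.81 = 10.79 kN/m³, so q = γ'·D_f = 16.185 kPa; the same γ' applies in the ½γBN_γ term.
q_ult = q·N_q + 0.5·γ·B·N_γ
     = 16.185 × 13.343 + 0.5 × 10.79 × 2.94 × 9.62
     = 215.95 + 152.59 = 368.54 kPa.

q_ult ≈ 370 kPa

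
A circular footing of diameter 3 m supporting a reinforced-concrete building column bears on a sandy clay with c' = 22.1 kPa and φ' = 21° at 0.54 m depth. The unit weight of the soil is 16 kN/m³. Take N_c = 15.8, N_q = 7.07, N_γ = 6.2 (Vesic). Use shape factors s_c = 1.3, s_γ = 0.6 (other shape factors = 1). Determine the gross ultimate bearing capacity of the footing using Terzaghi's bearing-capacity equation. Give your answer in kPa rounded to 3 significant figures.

q = γ·D_f = 16 × 0.54 = 8.64 kPa.
c·N_c·s_c = 22.1 × 15.8 × 1.3 = 453.93 kPa
q·N_q = 8.64 × 7.07 = 61.085 kPa
0.5·γ·B·N_γ·s_γ = 0.5 × 16 × 3 × 6.2 × 0.6 = 89.28 kPa
q_ult = 453.93 + 61.085 + 89.28 = 604.3 kPa.

q_ult ≈ 604 kPa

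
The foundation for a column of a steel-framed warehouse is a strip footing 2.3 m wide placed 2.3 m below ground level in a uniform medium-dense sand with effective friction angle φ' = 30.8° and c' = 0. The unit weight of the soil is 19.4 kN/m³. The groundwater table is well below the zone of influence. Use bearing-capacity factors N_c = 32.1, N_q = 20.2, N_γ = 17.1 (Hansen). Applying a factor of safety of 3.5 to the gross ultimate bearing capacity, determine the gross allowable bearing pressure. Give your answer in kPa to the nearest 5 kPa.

Overburden at base level: q = 19.4 × 2.3 = 44.62 kPa.
Surcharge term q·N_q = 44.62 × 20.2 = 901.32 kPa; self-weight term 0.5·γ·B·N_γ = 0.5 × 19.4 × 2.3 × 17.1 = 381.5 kPa.
q_ult = 901.32 + 381.5 = 1282.8 kPa.
q_all = q_ult / FS = 1282.8 / 3.5 = 366.52 kPa.

q_all ≈ 365 kPa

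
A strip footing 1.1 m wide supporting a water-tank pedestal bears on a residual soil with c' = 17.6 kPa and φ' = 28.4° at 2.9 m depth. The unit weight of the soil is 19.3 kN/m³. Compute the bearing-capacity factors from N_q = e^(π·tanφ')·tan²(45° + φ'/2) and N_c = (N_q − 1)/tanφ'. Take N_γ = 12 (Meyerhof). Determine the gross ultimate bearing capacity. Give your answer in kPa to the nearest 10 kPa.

tan28.4° = 0.5407, so N_q = e^(π×0.5407)·tan²(59.2°) = 5.467 × 2.814 = 15.38.
N_c = (15.38 − 1)/tan28.4° = 26.6.
Effective surcharge at the founding depth q = γ·D_f = 19.3 × 2.9 = 55.97 kPa.
q_ult = c·N_c + q·N_q + 0.5·γ·B·N_γ
     = 17.6 × 26.601 + 55.97 × 15.383 + 0.5 × 19.3 × 1.1 × 12
     = 468.18 + 861 + 127.38 = 1456.6 kPa.

q_ult ≈ 1460 kPa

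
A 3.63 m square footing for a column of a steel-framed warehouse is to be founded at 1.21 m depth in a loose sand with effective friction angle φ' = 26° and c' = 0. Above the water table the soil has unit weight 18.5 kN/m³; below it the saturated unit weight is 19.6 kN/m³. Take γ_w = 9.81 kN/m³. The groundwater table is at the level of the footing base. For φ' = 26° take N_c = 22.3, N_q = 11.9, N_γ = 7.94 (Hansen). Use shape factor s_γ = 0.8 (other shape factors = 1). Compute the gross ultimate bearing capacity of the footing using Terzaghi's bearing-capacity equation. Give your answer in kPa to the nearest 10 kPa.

q_ult ≈ 380 kPa

Overburden at base level: q = 18.5 × 1.21 = 22.385 kPa.
Below the base the soil is submerged, so the ½γBN_γ term uses γ' = 19.6 − 9.81 = 9.79 kN/m³.
Surcharge term q·N_q = 22.385 × 11.9 = 266.38 kPa; self-weight term 0.5·γ·B·N_γ·s_γ = 0.5 × 9.79 × 3.63 × 7.94 × 0.8 = 112.87 kPa.
q_ult = 266.38 + 112.87 = 379.25 kPa.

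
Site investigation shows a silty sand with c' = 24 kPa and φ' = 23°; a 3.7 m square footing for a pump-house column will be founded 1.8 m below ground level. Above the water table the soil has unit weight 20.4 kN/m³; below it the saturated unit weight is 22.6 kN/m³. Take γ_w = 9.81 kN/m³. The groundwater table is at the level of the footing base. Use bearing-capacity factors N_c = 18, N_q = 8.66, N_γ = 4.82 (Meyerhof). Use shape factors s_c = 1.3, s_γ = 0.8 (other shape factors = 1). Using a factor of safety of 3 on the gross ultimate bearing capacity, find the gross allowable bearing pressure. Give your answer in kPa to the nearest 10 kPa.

q_all ≈ 320 kPa

Overburden at base level: q = 20.4 × 1.8 = 36.72 kPa.
Below the base the soil is submerged, so the ½γBN_γ term uses γ' = 22.6 − 9.81 = 12.79 kN/m³.
Cohesion term c·N_c·s_c = 24 × 18 × 1.3 = 561.6 kPa; surcharge term q·N_q = 36.72 × 8.66 = 318 kPa; self-weight term 0.5·γ·B·N_γ·s_γ = 0.5 × 12.79 × 3.7 × 4.82 × 0.8 = 91.239 kPa.
q_ult = 561.6 + 318 + 91.239 = 970.83 kPa.
q_all = 970.83 / 3 = 323.61 kPa.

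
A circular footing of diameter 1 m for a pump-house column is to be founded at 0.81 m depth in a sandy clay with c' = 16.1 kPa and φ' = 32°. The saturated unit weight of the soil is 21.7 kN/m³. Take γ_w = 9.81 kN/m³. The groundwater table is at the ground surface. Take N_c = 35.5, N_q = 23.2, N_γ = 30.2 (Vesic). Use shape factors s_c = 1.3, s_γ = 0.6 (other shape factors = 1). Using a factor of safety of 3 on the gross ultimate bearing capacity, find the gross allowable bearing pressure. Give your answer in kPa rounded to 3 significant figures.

Water table at ground surface, so effective unit weight γ' = 21.7 − 9.81 = 11.89 kN/m³ is used throughout; overburden q = 11.89 × 0.81 = 9.6309 kPa; the same γ' applies in the ½γBN_γ term.
Cohesion term c·N_c·s_c = 16.1 × 35.5 × 1.3 = 743.02 kPa; surcharge term q·N_q = 9.6309 × 23.2 = 223.44 kPa; self-weight term 0.5·γ·B·N_γ·s_γ = 0.5 × 11.89 × 1 × 30.2 × 0.6 = 107.72 kPa.
q_ult = 743.02 + 223.44 + 107.72 = 1074.2 kPa.
q_all = 1074.2 / 3 = 358.06 kPa.

q_all ≈ 358 kPa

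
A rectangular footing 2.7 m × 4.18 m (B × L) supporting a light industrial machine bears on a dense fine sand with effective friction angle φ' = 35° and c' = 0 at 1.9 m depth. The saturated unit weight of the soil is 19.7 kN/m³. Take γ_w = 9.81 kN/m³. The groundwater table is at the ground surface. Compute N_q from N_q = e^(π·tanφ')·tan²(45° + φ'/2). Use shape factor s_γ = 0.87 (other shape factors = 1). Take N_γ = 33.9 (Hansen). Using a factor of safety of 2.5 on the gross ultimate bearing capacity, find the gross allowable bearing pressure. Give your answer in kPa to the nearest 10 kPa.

N_q = e^(π·tan35°)·tan²(62.5°) = 33.3.
γ' = 19.7 − 9.81 = 9.89 kN/m³ (submerged throughout). q = 9.89 × 1.9 = 18.791 kPa; the same γ' applies in the ½γBN_γ term.
q·N_q = 18.791 × 33.296 = 625.67 kPa
0.5·γ·B·N_γ·s_γ = 0.5 × 9.89 × 2.7 × 33.9 × 0.87 = 393.78 kPa
q_ult = 625.67 + 393.78 = 1019.4 kPa.
q_all = 1019.4 / 2.5 = 407.78 kPa.

q_all ≈ 410 kPa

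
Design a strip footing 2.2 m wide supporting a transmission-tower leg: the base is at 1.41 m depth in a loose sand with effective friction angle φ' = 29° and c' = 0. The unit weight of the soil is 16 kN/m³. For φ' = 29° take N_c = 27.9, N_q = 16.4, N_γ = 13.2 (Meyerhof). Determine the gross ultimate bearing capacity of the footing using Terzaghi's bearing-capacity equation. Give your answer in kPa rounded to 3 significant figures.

q = γ·D_f = 16 × 1.41 = 22.56 kPa.
q·N_q = 22.56 × 16.4 = 369.98 kPa
0.5·γ·B·N_γ = 0.5 × 16 × 2.2 × 13.2 = 232.32 kPa
q_ult = 369.98 + 232.32 = 602.3 kPa.

q_ult ≈ 602 kPa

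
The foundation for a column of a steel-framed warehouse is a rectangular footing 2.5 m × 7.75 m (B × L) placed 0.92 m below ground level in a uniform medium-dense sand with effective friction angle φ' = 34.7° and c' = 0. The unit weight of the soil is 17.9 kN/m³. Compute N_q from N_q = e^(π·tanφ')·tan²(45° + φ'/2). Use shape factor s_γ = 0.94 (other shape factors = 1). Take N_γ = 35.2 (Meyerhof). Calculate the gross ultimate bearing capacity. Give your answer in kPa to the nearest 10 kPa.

tan34.7° = 0.6924, so N_q = e^(π×0.6924)·tan²(62.35°) = 8.805 × 3.643 = 32.08.
Effective surcharge at the founding depth q = γ·D_f = 17.9 × 0.92 = 16.468 kPa.
q_ult = q·N_q + 0.5·γ·B·N_γ·s_γ
     = 16.468 × 32.081 + 0.5 × 17.9 × 2.5 × 35.2 × 0.94
     = 528.3 + 740.34 = 1268.6 kPa.

q_ult ≈ 1270 kPa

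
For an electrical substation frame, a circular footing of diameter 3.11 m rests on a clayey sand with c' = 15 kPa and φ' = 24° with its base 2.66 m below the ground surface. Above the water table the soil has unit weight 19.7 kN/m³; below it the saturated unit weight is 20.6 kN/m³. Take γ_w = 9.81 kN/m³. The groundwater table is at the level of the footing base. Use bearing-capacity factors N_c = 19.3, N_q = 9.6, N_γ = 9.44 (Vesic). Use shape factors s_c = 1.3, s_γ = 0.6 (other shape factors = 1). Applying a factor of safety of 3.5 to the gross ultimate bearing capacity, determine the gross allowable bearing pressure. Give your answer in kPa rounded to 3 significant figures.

q_all ≈ 278 kPa

Overburden at base level: q = 19.7 × 2.66 = 52.402 kPa.
Below the base the soil is submerged, so the ½γBN_γ term uses γ' = 20.6 − 9.81 = 10.79 kN/m³.
Cohesion term c·N_c·s_c = 15 × 19.3 × 1.3 = 376.35 kPa; surcharge term q·N_q = 52.402 × 9.6 = 503.06 kPa; self-weight term 0.5·γ·B·N_γ·s_γ = 0.5 × 10.79 × 3.11 × 9.44 × 0.6 = 95.033 kPa.
q_ult = 376.35 + 503.06 + 95.033 = 974.44 kPa.
q_all = q_ult / FS = 974.44 / 3.5 = 278.41 kPa.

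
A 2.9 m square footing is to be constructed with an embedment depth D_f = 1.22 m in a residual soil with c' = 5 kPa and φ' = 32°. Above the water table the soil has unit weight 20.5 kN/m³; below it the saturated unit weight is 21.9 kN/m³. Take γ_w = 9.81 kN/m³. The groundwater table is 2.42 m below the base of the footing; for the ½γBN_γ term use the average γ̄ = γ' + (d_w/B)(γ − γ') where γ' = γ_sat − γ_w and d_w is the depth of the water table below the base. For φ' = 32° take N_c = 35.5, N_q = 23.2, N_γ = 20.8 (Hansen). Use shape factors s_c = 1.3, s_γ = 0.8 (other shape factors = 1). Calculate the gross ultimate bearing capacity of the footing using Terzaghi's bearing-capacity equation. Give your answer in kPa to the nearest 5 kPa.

q_ult ≈ 1270 kPa

Effective surcharge at the founding depth q = γ·D_f = 20.5 × 1.22 = 25.01 kPa.
With d_w = 2.42 m < B, γ̄ = 12.09 + (2.42/2.9) × (20.5 − 12.09) = 19.108 kN/m³.
q_ult = c·N_c·s_c + q·N_q + 0.5·γ·B·N_γ·s_γ
     = 5 × 35.5 × 1.3 + 25.01 × 23.2 + 0.5 × 19.108 × 2.9 × 20.8 × 0.8
     = 230.75 + 580.23 + 461.04 = 1272 kPa.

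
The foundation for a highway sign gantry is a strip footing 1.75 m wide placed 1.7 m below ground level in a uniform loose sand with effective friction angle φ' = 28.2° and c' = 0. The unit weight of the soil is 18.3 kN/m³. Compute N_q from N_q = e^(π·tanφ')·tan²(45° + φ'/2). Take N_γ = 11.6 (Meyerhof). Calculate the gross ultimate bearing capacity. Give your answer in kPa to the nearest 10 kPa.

q_ult ≈ 650 kPa

tan28.2° = 0.5362, so N_q = e^(π×0.5362)·tan²(59.1°) = 5.39 × 2.792 = 15.05.
Overburden at base level: q = 18.3 × 1.7 = 31.11 kPa.
Surcharge term q·N_q = 31.11 × 15.047 = 468.12 kPa; self-weight term 0.5·γ·B·N_γ = 0.5 × 18.3 × 1.75 × 11.6 = 185.74 kPa.
q_ult = 468.12 + 185.74 = 653.87 kPa.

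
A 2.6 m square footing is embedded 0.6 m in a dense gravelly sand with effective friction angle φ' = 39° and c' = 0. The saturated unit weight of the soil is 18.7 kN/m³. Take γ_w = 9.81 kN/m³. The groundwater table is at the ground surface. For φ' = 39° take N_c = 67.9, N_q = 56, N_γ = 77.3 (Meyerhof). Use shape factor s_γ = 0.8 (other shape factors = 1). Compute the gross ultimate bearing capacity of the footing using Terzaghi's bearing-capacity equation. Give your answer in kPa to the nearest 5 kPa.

Water table at ground surface, so effective unit weight γ' = 18.7 − 9.81 = 8.89 kN/m³ is used throughout; overburden q = 8.89 × 0.6 = 5.334 kPa; the same γ' applies in the ½γBN_γ term.
Surcharge term q·N_q = 5.334 × 56 = 298.7 kPa; self-weight term 0.5·γ·B·N_γ·s_γ = 0.5 × 8.89 × 2.6 × 77.3 × 0.8 = 714.68 kPa.
q_ult = 298.7 + 714.68 = 1013.4 kPa.

q_ult ≈ 1015 kPa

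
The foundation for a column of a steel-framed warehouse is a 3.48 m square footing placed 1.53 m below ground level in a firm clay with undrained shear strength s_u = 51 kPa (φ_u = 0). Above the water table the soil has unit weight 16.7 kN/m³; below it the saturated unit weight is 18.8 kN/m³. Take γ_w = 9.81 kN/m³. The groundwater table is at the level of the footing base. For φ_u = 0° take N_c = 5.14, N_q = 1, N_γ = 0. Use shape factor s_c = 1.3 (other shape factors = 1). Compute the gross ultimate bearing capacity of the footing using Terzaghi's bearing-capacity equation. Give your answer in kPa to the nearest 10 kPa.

q_ult ≈ 370 kPa

Effective surcharge at the founding depth q = γ·D_f = 16.7 × 1.53 = 25.551 kPa.
q_ult = c·N_c·s_c + q·N_q
     = 51 × 5.14 × 1.3 + 25.551 × 1
     = 340.78 + 25.551 = 366.33 kPa.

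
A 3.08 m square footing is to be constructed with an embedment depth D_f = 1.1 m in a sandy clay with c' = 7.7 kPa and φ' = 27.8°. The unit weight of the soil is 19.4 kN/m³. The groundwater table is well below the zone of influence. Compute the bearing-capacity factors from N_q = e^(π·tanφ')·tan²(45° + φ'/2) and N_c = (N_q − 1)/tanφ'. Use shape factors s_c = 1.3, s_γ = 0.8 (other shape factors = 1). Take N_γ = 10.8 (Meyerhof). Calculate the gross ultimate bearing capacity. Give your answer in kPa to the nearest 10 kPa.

tan27.8° = 0.5272, so N_q = e^(π×0.5272)·tan²(58.9°) = 5.24 × 2.748 = 14.4.
N_c = (14.4 − 1)/tan27.8° = 25.42.
Effective surcharge at the founding depth q = γ·D_f = 19.4 × 1.1 = 21.34 kPa.
q_ult = c·N_c·s_c + q·N_q + 0.5·γ·B·N_γ·s_γ
     = 7.7 × 25.416 × 1.3 + 21.34 × 14.4 + 0.5 × 19.4 × 3.08 × 10.8 × 0.8
     = 254.42 + 307.31 + 258.13 = 819.85 kPa.

q_ult ≈ 820 kPa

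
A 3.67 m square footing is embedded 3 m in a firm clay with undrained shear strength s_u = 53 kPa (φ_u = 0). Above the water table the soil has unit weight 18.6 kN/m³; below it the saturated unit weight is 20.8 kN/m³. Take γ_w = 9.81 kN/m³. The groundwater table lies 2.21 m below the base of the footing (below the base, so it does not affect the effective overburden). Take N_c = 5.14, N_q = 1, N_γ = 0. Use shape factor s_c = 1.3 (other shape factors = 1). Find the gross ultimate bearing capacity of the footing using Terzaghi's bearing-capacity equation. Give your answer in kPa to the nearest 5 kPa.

q_ult ≈ 410 kPa

Effective surcharge at the founding depth q = γ·D_f = 18.6 × 3 = 55.8 kPa.
q_ult = c·N_c·s_c + q·N_q
     = 53 × 5.14 × 1.3 + 55.8 × 1
     = 354.15 + 55.8 = 409.95 kPa.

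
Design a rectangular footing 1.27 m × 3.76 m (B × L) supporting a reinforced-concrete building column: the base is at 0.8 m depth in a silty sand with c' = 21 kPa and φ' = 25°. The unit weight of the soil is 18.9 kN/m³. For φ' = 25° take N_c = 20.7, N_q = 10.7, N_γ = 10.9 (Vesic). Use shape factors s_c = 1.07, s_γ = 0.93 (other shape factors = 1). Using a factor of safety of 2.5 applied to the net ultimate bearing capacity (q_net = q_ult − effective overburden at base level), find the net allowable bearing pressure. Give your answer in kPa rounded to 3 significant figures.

Overburden at base level: q = 18.9 × 0.8 = 15.12 kPa.
Cohesion term c·N_c·s_c = 21 × 20.7 × 1.07 = 465.13 kPa; surcharge term q·N_q = 15.12 × 10.7 = 161.78 kPa; self-weight term 0.5·γ·B·N_γ·s_γ = 0.5 × 18.9 × 1.27 × 10.9 × 0.93 = 121.66 kPa.
q_ult = 465.13 + 161.78 + 121.66 = 748.57 kPa.
Net ultimate: q_net = 748.57 − 15.12 = 733.45 kPa.
q_all(net) = 733.45 / 2.5 = 293.38 kPa.

q_all(net) ≈ 293 kPa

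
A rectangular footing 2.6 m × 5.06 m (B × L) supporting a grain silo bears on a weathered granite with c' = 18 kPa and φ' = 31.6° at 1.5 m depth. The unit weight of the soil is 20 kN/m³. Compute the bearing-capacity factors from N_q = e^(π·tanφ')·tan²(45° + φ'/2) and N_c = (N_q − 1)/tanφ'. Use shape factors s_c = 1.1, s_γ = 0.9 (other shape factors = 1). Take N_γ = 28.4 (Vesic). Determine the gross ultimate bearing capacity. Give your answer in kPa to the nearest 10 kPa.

q_ult ≈ 2010 kPa

tan31.6° = 0.6152, so N_q = e^(π×0.6152)·tan²(60.8°) = 6.908 × 3.202 = 22.12.
N_c = (22.12 − 1)/tan31.6° = 34.33.
Effective surcharge at the founding depth q = γ·D_f = 20 × 1.5 = 30 kPa.
q_ult = c·N_c·s_c + q·N_q + 0.5·γ·B·N_γ·s_γ
     = 18 × 34.326 × 1.1 + 30 × 22.117 + 0.5 × 20 × 2.6 × 28.4 × 0.9
     = 679.65 + 663.52 + 664.56 = 2007.7 kPa.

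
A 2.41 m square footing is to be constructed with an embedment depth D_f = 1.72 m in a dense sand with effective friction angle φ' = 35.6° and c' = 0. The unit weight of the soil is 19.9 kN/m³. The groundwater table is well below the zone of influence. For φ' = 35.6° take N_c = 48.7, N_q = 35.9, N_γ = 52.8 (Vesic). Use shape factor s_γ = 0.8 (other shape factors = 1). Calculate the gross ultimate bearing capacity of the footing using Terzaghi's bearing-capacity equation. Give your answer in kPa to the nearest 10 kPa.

q_ult ≈ 2240 kPa

Overburden at base level: q = 19.9 × 1.72 = 34.228 kPa.
Surcharge term q·N_q = 34.228 × 35.9 = 1228.8 kPa; self-weight term 0.5·γ·B·N_γ·s_γ = 0.5 × 19.9 × 2.41 × 52.8 × 0.8 = 1012.9 kPa.
q_ult = 1228.8 + 1012.9 = 2241.7 kPa.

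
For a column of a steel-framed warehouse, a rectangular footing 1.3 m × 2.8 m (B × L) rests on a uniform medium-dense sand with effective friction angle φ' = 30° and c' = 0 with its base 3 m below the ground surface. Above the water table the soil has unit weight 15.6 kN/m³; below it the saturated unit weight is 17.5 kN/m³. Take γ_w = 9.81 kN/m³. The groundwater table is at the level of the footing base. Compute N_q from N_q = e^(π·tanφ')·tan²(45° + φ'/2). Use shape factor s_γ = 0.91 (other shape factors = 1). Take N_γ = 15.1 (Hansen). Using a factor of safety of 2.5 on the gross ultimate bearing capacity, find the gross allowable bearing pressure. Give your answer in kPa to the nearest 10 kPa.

q_all ≈ 370 kPa

N_q = e^(π·tan30°)·tan²(60°) = 18.4.
q = γ·D_f = 15.6 × 3 = 46.8 kPa.
For the ½γBN_γ term take γ' = 17.5 − 9.81 = 7.69 kN/m³ (soil below base is submerged).
q·N_q = 46.8 × 18.401 = 861.17 kPa
0.5·γ·B·N_γ·s_γ = 0.5 × 7.69 × 1.3 × 15.1 × 0.91 = 68.684 kPa
q_ult = 861.17 + 68.684 = 929.86 kPa.
q_all = 929.86 / 2.5 = 371.94 kPa.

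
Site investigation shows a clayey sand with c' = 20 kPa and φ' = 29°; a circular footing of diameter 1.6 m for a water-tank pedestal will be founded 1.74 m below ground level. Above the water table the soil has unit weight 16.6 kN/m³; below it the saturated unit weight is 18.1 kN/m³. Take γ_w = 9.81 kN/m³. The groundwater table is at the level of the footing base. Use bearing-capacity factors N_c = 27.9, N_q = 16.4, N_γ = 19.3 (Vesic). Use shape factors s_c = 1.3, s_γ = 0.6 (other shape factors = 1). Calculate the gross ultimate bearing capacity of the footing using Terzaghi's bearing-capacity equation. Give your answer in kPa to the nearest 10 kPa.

q_ult ≈ 1280 kPa

Effective surcharge at the founding depth q = γ·D_f = 16.6 × 1.74 = 28.884 kPa.
The water table coincides with the base, so in the self-weight term γ → γ' = 8.29 kN/m³.
q_ult = c·N_c·s_c + q·N_q + 0.5·γ·B·N_γ·s_γ
     = 20 × 27.9 × 1.3 + 28.884 × 16.4 + 0.5 × 8.29 × 1.6 × 19.3 × 0.6
     = 725.4 + 473.7 + 76.799 = 1275.9 kPa.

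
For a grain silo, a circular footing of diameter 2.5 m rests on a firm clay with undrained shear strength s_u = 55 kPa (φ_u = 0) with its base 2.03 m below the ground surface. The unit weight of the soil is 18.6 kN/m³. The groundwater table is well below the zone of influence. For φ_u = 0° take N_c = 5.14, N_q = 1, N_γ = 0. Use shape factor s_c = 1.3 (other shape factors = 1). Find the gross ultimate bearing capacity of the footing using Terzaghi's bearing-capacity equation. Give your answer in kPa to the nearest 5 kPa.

q_ult ≈ 405 kPa

Effective surcharge at the founding depth q = γ·D_f = 18.6 × 2.03 = 37.758 kPa.
q_ult = c·N_c·s_c + q·N_q
     = 55 × 5.14 × 1.3 + 37.758 × 1
     = 367.51 + 37.758 = 405.27 kPa.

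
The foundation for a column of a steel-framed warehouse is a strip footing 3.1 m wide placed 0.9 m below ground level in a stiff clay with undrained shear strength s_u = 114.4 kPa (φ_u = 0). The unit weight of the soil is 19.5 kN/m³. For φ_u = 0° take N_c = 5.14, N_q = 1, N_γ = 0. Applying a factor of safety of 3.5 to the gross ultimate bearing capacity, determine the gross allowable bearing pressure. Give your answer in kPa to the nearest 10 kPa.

q_all ≈ 170 kPa

q = γ·D_f = 19.5 × 0.9 = 17.55 kPa.
c·N_c = 114.4 × 5.14 = 588.02 kPa
q·N_q = 17.55 × 1 = 17.55 kPa
q_ult = 588.02 + 17.55 = 605.57 kPa.
q_all = q_ult / FS = 605.57 / 3.5 = 173.02 kPa.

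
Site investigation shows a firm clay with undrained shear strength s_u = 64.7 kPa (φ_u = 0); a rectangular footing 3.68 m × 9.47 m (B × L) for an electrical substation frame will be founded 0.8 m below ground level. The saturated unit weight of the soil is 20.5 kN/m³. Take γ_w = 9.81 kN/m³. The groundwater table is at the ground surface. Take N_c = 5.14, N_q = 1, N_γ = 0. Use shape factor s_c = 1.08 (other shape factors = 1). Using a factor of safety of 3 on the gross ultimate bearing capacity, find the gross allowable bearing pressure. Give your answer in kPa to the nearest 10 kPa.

q_all ≈ 120 kPa

γ' = 20.5 − 9.81 = 10.69 kN/m³ (submerged throughout). q = 10.69 × 0.8 = 8.552 kPa.
c·N_c·s_c = 64.7 × 5.14 × 1.08 = 359.16 kPa
q·N_q = 8.552 × 1 = 8.552 kPa
q_ult = 359.16 + 8.552 = 367.71 kPa.
q_all = 367.71 / 3 = 122.57 kPa.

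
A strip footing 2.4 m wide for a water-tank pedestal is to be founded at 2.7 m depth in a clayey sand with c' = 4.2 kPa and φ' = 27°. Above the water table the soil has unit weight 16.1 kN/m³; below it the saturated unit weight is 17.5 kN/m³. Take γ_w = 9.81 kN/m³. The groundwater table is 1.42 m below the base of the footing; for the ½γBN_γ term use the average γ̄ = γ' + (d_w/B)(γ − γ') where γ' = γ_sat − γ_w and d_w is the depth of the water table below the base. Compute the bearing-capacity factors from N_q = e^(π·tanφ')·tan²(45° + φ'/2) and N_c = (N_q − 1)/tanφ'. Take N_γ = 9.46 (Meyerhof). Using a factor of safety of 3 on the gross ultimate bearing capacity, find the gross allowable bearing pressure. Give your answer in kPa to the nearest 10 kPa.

q_all ≈ 270 kPa

N_q = e^(π·tan27°)·tan²(58.5°) = 13.2; N_c = (N_q − 1)/tanφ' = 23.94.
Effective surcharge at the founding depth q = γ·D_f = 16.1 × 2.7 = 43.47 kPa.
With d_w = 1.42 m < B, γ̄ = 7.69 + (1.42/2.4) × (16.1 − 7.69) = 12.666 kN/m³.
q_ult = c·N_c + q·N_q + 0.5·γ·B·N_γ
     = 4.2 × 23.942 + 43.47 × 13.199 + 0.5 × 12.666 × 2.4 × 9.46
     = 100.56 + 573.77 + 143.78 = 818.11 kPa.
q_all = 818.11 / 3 = 272.7 kPa.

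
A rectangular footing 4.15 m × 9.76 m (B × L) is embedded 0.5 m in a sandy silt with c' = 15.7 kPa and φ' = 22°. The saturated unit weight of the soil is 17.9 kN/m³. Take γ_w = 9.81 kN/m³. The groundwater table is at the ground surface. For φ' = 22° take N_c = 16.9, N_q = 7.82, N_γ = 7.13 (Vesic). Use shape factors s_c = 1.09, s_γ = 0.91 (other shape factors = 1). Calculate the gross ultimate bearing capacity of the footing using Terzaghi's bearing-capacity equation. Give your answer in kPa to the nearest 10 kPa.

With the water table at the surface the whole profile is submerged: γ' = 17.9 − 9.81 = 8.09 kN/m³, so q = γ'·D_f = 4.045 kPa; the same γ' applies in the ½γBN_γ term.
q_ult = c·N_c·s_c + q·N_q + 0.5·γ·B·N_γ·s_γ
     = 15.7 × 16.9 × 1.09 + 4.045 × 7.82 + 0.5 × 8.09 × 4.15 × 7.13 × 0.91
     = 289.21 + 31.632 + 108.92 = 429.76 kPa.

q_ult ≈ 430 kPa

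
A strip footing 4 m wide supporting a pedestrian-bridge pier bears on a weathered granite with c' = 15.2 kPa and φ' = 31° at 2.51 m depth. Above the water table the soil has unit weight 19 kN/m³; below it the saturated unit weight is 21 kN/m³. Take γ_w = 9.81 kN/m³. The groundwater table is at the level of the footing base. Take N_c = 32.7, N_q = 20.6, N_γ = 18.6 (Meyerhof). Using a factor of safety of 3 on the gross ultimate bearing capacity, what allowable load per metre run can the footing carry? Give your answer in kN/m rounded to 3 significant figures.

Overburden at base level: q = 19 × 2.51 = 47.69 kPa.
Below the base the soil is submerged, so the ½γBN_γ term uses γ' = 21 − 9.81 = 11.19 kN/m³.
Cohesion term c·N_c = 15.2 × 32.7 = 497.04 kPa; surcharge term q·N_q = 47.69 × 20.6 = 982.41 kPa; self-weight term 0.5·γ·B·N_γ = 0.5 × 11.19 × 4 × 18.6 = 416.27 kPa.
q_ult = 497.04 + 982.41 + 416.27 = 1895.7 kPa.
Gross allowable pressure q_all = 1895.7 / 3 = 631.91 kPa.
Allowable wall load = q_all × B = 631.91 × 4 = 2527.6 kN per metre run.

≈ 2530 kN/m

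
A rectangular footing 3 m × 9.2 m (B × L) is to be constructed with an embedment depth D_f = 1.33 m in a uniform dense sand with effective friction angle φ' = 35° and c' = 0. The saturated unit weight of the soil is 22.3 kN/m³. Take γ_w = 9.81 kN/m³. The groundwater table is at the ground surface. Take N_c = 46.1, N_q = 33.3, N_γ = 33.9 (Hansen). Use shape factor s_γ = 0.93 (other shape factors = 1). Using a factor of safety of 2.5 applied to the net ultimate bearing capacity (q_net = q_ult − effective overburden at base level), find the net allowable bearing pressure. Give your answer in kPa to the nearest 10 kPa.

With the water table at the surface the whole profile is submerged: γ' = 22.3 − 9.81 = 12.49 kN/m³, so q = γ'·D_f = 16.612 kPa; the same γ' applies in the ½γBN_γ term.
q_ult = q·N_q + 0.5·γ·B·N_γ·s_γ
     = 16.612 × 33.3 + 0.5 × 12.49 × 3 × 33.9 × 0.93
     = 553.17 + 590.66 = 1143.8 kPa.
Net ultimate: q_net = 1143.8 − 16.612 = 1127.2 kPa.
q_all(net) = 1127.2 / 2.5 = 450.89 kPa.

q_all(net) ≈ 450 kPa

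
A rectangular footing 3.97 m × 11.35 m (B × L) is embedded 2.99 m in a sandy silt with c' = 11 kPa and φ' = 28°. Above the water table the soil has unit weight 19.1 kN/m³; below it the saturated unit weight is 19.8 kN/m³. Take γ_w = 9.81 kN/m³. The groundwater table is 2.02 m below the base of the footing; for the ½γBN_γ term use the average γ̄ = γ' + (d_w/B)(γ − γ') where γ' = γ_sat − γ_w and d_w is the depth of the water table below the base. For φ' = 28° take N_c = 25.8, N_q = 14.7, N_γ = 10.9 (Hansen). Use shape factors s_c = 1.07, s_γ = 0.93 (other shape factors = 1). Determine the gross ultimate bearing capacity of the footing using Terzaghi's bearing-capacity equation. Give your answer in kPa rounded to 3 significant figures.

q_ult ≈ 1440 kPa

q = γ·D_f = 19.1 × 2.99 = 57.109 kPa.
γ' = 9.99 kN/m³; averaging over the depth B below the base, γ̄ = γ' + (d_w/B)(γ − γ') = 14.625 kN/m³.
c·N_c·s_c = 11 × 25.8 × 1.07 = 303.67 kPa
q·N_q = 57.109 × 14.7 = 839.5 kPa
0.5·γ·B·N_γ·s_γ = 0.5 × 14.625 × 3.97 × 10.9 × 0.93 = 294.29 kPa
q_ult = 303.67 + 839.5 + 294.29 = 1437.5 kPa.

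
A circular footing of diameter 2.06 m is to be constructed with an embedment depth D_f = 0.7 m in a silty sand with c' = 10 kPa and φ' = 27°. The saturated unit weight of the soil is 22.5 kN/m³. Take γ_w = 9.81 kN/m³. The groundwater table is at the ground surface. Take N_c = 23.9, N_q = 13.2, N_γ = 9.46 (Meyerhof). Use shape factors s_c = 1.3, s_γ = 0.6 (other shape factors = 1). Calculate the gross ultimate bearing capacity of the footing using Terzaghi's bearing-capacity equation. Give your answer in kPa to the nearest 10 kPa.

Water table at ground surface, so effective unit weight γ' = 22.5 − 9.81 = 12.69 kN/m³ is used throughout; overburden q = 12.69 × 0.7 = 8.883 kPa; the same γ' applies in the ½γBN_γ term.
Cohesion term c·N_c·s_c = 10 × 23.9 × 1.3 = 310.7 kPa; surcharge term q·N_q = 8.883 × 13.2 = 117.26 kPa; self-weight term 0.5·γ·B·N_γ·s_γ = 0.5 × 12.69 × 2.06 × 9.46 × 0.6 = 74.189 kPa.
q_ult = 310.7 + 117.26 + 74.189 = 502.14 kPa.

q_ult ≈ 500 kPa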